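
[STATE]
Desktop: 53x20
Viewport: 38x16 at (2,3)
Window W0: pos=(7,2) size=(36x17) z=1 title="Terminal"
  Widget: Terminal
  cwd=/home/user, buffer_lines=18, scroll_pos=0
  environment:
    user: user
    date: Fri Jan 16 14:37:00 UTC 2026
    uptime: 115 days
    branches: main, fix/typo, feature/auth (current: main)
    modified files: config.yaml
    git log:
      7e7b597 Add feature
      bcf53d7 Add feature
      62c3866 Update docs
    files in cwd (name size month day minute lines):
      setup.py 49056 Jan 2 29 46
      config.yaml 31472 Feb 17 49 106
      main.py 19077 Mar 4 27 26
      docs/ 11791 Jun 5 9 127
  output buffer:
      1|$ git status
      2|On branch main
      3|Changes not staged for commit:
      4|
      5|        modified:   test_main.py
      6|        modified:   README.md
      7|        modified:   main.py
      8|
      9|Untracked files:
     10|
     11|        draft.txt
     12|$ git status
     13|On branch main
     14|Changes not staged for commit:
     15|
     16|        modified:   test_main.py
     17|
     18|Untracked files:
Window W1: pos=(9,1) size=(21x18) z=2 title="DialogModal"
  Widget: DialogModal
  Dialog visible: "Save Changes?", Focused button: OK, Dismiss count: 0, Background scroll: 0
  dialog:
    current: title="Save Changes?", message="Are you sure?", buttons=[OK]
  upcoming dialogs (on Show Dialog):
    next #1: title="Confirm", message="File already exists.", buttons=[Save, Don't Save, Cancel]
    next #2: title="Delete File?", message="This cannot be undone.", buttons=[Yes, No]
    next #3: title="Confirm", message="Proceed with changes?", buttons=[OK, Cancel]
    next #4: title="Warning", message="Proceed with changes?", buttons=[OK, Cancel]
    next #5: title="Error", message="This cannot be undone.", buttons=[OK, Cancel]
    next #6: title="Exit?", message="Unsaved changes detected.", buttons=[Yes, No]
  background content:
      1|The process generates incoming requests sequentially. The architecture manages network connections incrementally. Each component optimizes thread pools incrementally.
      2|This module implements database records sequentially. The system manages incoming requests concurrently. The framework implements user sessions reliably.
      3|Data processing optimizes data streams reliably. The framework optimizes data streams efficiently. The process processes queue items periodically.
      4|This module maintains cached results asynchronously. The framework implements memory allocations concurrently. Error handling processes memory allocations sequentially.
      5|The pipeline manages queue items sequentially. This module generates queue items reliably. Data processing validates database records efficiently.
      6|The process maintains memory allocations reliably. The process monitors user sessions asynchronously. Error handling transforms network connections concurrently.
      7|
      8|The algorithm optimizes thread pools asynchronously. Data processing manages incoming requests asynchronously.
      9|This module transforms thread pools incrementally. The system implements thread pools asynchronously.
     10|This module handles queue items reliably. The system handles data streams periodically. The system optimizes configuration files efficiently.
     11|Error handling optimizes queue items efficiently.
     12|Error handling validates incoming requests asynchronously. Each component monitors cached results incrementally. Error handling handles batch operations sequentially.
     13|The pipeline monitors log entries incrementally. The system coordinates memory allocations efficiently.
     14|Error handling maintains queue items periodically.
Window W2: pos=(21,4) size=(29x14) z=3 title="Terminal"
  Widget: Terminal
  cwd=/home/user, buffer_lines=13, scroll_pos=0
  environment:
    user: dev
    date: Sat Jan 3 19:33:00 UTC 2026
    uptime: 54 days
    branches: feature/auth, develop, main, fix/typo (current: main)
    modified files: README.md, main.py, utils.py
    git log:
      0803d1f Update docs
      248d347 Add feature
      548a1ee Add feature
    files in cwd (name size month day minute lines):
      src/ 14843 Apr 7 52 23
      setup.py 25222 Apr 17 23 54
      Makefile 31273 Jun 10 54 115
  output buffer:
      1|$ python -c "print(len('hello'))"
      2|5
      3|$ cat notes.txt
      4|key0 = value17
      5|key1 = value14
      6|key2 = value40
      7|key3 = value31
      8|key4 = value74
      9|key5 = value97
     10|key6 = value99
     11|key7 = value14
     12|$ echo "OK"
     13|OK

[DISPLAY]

     ┃ ┠───────────────────┨          
     ┠─┃The process┏━━━━━━━━━━━━━━━━━━
     ┃$┃This module┃ Terminal         
     ┃O┃Data proces┠──────────────────
     ┃C┃This module┃$ python -c "print
     ┃ ┃Th┌────────┃5                 
     ┃ ┃Th│Save Cha┃$ cat notes.txt   
     ┃ ┃  │Are you ┃key0 = value17    
     ┃ ┃Th│     [OK┃key1 = value14    
     ┃ ┃Th└────────┃key2 = value40    
     ┃U┃This module┃key3 = value31    
     ┃ ┃Error handl┃key4 = value74    
     ┃ ┃Error handl┃key5 = value97    
     ┃$┃The pipelin┃key6 = value99    
     ┃O┃Error handl┗━━━━━━━━━━━━━━━━━━
     ┗━┗━━━━━━━━━━━━━━━━━━━┛━━━━━━━━━━


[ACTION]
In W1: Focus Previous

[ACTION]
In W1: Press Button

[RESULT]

     ┃ ┠───────────────────┨          
     ┠─┃The process┏━━━━━━━━━━━━━━━━━━
     ┃$┃This module┃ Terminal         
     ┃O┃Data proces┠──────────────────
     ┃C┃This module┃$ python -c "print
     ┃ ┃The pipelin┃5                 
     ┃ ┃The process┃$ cat notes.txt   
     ┃ ┃           ┃key0 = value17    
     ┃ ┃The algorit┃key1 = value14    
     ┃ ┃This module┃key2 = value40    
     ┃U┃This module┃key3 = value31    
     ┃ ┃Error handl┃key4 = value74    
     ┃ ┃Error handl┃key5 = value97    
     ┃$┃The pipelin┃key6 = value99    
     ┃O┃Error handl┗━━━━━━━━━━━━━━━━━━
     ┗━┗━━━━━━━━━━━━━━━━━━━┛━━━━━━━━━━


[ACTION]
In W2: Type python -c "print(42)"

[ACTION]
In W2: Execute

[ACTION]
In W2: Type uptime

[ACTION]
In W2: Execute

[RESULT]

     ┃ ┠───────────────────┨          
     ┠─┃The process┏━━━━━━━━━━━━━━━━━━
     ┃$┃This module┃ Terminal         
     ┃O┃Data proces┠──────────────────
     ┃C┃This module┃key5 = value97    
     ┃ ┃The pipelin┃key6 = value99    
     ┃ ┃The process┃key7 = value14    
     ┃ ┃           ┃$ echo "OK"       
     ┃ ┃The algorit┃OK                
     ┃ ┃This module┃$ python -c "print
     ┃U┃This module┃42                
     ┃ ┃Error handl┃$ uptime          
     ┃ ┃Error handl┃ 10:00  up 54 days
     ┃$┃The pipelin┃$ █               
     ┃O┃Error handl┗━━━━━━━━━━━━━━━━━━
     ┗━┗━━━━━━━━━━━━━━━━━━━┛━━━━━━━━━━


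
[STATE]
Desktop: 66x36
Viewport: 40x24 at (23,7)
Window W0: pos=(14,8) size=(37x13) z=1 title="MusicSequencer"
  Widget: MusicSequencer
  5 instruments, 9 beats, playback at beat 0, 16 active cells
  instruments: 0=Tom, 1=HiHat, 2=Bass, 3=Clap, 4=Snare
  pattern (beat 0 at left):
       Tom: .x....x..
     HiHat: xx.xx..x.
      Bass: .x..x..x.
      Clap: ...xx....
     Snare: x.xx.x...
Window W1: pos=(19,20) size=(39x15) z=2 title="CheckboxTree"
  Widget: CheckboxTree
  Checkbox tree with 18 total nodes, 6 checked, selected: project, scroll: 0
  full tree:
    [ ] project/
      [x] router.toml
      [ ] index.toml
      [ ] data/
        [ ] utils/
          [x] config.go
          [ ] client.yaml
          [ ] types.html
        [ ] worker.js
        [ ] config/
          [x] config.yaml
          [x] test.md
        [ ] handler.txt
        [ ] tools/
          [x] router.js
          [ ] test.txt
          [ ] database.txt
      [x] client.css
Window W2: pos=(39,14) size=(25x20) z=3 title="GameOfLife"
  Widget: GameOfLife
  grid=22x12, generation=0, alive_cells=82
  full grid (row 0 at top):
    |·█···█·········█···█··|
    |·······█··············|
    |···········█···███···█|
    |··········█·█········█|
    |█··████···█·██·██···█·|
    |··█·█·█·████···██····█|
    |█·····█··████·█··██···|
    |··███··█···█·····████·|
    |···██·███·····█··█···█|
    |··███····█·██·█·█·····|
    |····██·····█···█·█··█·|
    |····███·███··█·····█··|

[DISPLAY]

                                        
━━━━━━━━━━━━━━━━━━━━━━━━━━━┓            
quencer                    ┃            
───────────────────────────┨            
2345678                    ┃            
····█··                    ┃            
·██··█·                    ┃            
··█··█·         ┏━━━━━━━━━━━━━━━━━━━━━━━
·██····         ┃ GameOfLife            
██·█···         ┠───────────────────────
                ┃Gen: 0                 
                ┃·█···█·········█···█·· 
                ┃·······█·············· 
━━━━━━━━━━━━━━━━┃···········█···███···█ 
eckboxTree      ┃··········█·█········█ 
────────────────┃█··████···█·██·██···█· 
] project/      ┃··█·█·█·████···██····█ 
[x] router.toml ┃█·····█··████·█··██··· 
[ ] index.toml  ┃··███··█···█·····████· 
[-] data/       ┃···██·███·····█··█···█ 
  [-] utils/    ┃··███····█·██·█·█····· 
    [x] config.g┃····██·····█···█·█··█· 
    [ ] client.y┃····███·███··█·····█·· 
    [ ] types.ht┃                       


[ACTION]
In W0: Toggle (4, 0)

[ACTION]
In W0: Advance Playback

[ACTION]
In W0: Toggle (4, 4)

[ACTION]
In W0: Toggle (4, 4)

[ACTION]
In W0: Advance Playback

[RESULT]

                                        
━━━━━━━━━━━━━━━━━━━━━━━━━━━┓            
quencer                    ┃            
───────────────────────────┨            
▼345678                    ┃            
····█··                    ┃            
·██··█·                    ┃            
··█··█·         ┏━━━━━━━━━━━━━━━━━━━━━━━
·██····         ┃ GameOfLife            
██·█···         ┠───────────────────────
                ┃Gen: 0                 
                ┃·█···█·········█···█·· 
                ┃·······█·············· 
━━━━━━━━━━━━━━━━┃···········█···███···█ 
eckboxTree      ┃··········█·█········█ 
────────────────┃█··████···█·██·██···█· 
] project/      ┃··█·█·█·████···██····█ 
[x] router.toml ┃█·····█··████·█··██··· 
[ ] index.toml  ┃··███··█···█·····████· 
[-] data/       ┃···██·███·····█··█···█ 
  [-] utils/    ┃··███····█·██·█·█····· 
    [x] config.g┃····██·····█···█·█··█· 
    [ ] client.y┃····███·███··█·····█·· 
    [ ] types.ht┃                       


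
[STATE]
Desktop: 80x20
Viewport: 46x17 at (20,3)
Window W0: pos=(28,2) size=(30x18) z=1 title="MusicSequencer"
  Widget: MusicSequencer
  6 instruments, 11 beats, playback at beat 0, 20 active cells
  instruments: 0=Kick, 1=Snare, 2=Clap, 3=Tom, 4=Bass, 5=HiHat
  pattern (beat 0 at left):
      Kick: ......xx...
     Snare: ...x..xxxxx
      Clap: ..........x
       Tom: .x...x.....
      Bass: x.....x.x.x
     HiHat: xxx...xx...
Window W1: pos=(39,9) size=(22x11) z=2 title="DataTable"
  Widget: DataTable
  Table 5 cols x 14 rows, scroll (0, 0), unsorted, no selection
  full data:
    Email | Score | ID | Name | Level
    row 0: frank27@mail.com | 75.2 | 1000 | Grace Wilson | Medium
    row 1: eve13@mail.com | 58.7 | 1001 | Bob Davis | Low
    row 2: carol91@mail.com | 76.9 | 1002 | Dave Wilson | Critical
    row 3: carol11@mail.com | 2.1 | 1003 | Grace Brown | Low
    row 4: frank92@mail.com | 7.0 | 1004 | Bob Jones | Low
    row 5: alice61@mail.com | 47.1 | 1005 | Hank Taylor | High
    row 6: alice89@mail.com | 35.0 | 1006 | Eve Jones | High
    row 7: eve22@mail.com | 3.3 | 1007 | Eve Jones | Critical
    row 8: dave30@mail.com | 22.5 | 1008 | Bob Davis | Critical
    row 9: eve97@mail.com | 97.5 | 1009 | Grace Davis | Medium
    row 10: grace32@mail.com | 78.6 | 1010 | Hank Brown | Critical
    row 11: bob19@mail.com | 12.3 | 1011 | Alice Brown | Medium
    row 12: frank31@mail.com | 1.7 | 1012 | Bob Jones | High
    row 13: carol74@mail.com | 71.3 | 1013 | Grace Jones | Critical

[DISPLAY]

        ┃ MusicSequencer             ┃        
        ┠────────────────────────────┨        
        ┃      ▼1234567890           ┃        
        ┃  Kick······██···           ┃        
        ┃ Snare···█··█████           ┃        
        ┃  Clap··········█           ┃        
        ┃   Tom·█··┏━━━━━━━━━━━━━━━━━━━━┓     
        ┃  Bass█···┃ DataTable          ┃     
        ┃ HiHat███·┠────────────────────┨     
        ┃          ┃Email           │Sco┃     
        ┃          ┃────────────────┼───┃     
        ┃          ┃frank27@mail.com│75.┃     
        ┃          ┃eve13@mail.com  │58.┃     
        ┃          ┃carol91@mail.com│76.┃     
        ┃          ┃carol11@mail.com│2.1┃     
        ┃          ┃frank92@mail.com│7.0┃     
        ┗━━━━━━━━━━┗━━━━━━━━━━━━━━━━━━━━┛     


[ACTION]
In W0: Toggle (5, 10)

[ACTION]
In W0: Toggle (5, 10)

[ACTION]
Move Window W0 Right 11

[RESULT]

                   ┃ MusicSequencer           
                   ┠──────────────────────────
                   ┃      ▼1234567890         
                   ┃  Kick······██···         
                   ┃ Snare···█··█████         
                   ┃  Clap··········█         
                   ┏━━━━━━━━━━━━━━━━━━━━┓     
                   ┃ DataTable          ┃     
                   ┠────────────────────┨     
                   ┃Email           │Sco┃     
                   ┃────────────────┼───┃     
                   ┃frank27@mail.com│75.┃     
                   ┃eve13@mail.com  │58.┃     
                   ┃carol91@mail.com│76.┃     
                   ┃carol11@mail.com│2.1┃     
                   ┃frank92@mail.com│7.0┃     
                   ┗━━━━━━━━━━━━━━━━━━━━┛━━━━━


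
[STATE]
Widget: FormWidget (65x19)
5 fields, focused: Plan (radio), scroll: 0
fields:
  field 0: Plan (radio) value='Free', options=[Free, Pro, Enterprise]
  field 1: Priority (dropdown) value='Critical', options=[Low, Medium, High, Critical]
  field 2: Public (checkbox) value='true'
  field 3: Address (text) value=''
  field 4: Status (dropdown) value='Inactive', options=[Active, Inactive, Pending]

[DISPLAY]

> Plan:       (●) Free  ( ) Pro  ( ) Enterprise                  
  Priority:   [Critical                                        ▼]
  Public:     [x]                                                
  Address:    [                                                 ]
  Status:     [Inactive                                        ▼]
                                                                 
                                                                 
                                                                 
                                                                 
                                                                 
                                                                 
                                                                 
                                                                 
                                                                 
                                                                 
                                                                 
                                                                 
                                                                 
                                                                 


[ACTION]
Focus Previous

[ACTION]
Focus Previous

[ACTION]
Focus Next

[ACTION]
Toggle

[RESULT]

  Plan:       (●) Free  ( ) Pro  ( ) Enterprise                  
  Priority:   [Critical                                        ▼]
  Public:     [x]                                                
  Address:    [                                                 ]
> Status:     [Inactive                                        ▼]
                                                                 
                                                                 
                                                                 
                                                                 
                                                                 
                                                                 
                                                                 
                                                                 
                                                                 
                                                                 
                                                                 
                                                                 
                                                                 
                                                                 


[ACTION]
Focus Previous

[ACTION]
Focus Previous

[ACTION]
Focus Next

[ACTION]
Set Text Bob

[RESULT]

  Plan:       (●) Free  ( ) Pro  ( ) Enterprise                  
  Priority:   [Critical                                        ▼]
  Public:     [x]                                                
> Address:    [Bob                                              ]
  Status:     [Inactive                                        ▼]
                                                                 
                                                                 
                                                                 
                                                                 
                                                                 
                                                                 
                                                                 
                                                                 
                                                                 
                                                                 
                                                                 
                                                                 
                                                                 
                                                                 


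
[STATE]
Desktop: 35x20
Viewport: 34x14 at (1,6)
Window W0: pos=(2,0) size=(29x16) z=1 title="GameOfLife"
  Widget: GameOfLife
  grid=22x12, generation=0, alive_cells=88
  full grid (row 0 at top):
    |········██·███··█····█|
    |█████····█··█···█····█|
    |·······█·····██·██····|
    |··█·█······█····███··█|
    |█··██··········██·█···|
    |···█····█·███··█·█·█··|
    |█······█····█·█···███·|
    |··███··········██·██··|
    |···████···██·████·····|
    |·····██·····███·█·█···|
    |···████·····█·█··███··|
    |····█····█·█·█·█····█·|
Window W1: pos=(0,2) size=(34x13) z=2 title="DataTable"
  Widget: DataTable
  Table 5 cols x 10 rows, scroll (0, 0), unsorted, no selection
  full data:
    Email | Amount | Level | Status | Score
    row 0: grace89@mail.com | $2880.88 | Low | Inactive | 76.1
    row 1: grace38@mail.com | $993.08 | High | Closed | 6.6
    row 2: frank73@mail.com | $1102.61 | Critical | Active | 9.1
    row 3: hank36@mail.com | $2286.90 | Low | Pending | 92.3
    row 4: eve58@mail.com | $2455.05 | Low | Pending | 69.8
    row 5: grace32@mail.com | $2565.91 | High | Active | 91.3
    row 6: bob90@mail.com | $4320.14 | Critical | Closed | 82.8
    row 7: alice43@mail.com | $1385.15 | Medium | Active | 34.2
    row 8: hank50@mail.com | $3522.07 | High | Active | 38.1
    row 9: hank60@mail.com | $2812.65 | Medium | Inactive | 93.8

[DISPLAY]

────────────────┼────────┼──────┃ 
grace89@mail.com│$2880.88│Low   ┃ 
grace38@mail.com│$993.08 │High  ┃ 
frank73@mail.com│$1102.61│Critic┃ 
hank36@mail.com │$2286.90│Low   ┃ 
eve58@mail.com  │$2455.05│Low   ┃ 
grace32@mail.com│$2565.91│High  ┃ 
bob90@mail.com  │$4320.14│Critic┃ 
━━━━━━━━━━━━━━━━━━━━━━━━━━━━━━━━┛ 
 ┗━━━━━━━━━━━━━━━━━━━━━━━━━━━┛    
                                  
                                  
                                  
                                  


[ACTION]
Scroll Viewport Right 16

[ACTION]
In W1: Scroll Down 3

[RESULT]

────────────────┼────────┼──────┃ 
hank36@mail.com │$2286.90│Low   ┃ 
eve58@mail.com  │$2455.05│Low   ┃ 
grace32@mail.com│$2565.91│High  ┃ 
bob90@mail.com  │$4320.14│Critic┃ 
alice43@mail.com│$1385.15│Medium┃ 
hank50@mail.com │$3522.07│High  ┃ 
hank60@mail.com │$2812.65│Medium┃ 
━━━━━━━━━━━━━━━━━━━━━━━━━━━━━━━━┛ 
 ┗━━━━━━━━━━━━━━━━━━━━━━━━━━━┛    
                                  
                                  
                                  
                                  


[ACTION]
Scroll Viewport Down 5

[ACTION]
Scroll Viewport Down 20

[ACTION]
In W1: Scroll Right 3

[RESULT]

─────────────┼────────┼────────┼┃ 
k36@mail.com │$2286.90│Low     │┃ 
58@mail.com  │$2455.05│Low     │┃ 
ce32@mail.com│$2565.91│High    │┃ 
90@mail.com  │$4320.14│Critical│┃ 
ce43@mail.com│$1385.15│Medium  │┃ 
k50@mail.com │$3522.07│High    │┃ 
k60@mail.com │$2812.65│Medium  │┃ 
━━━━━━━━━━━━━━━━━━━━━━━━━━━━━━━━┛ 
 ┗━━━━━━━━━━━━━━━━━━━━━━━━━━━┛    
                                  
                                  
                                  
                                  


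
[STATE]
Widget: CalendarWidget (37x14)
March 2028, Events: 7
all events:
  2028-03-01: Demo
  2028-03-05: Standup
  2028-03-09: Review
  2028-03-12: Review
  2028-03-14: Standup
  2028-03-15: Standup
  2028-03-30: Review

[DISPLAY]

              March 2028             
Mo Tu We Th Fr Sa Su                 
       1*  2  3  4  5*               
 6  7  8  9* 10 11 12*               
13 14* 15* 16 17 18 19               
20 21 22 23 24 25 26                 
27 28 29 30* 31                      
                                     
                                     
                                     
                                     
                                     
                                     
                                     


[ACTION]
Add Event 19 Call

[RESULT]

              March 2028             
Mo Tu We Th Fr Sa Su                 
       1*  2  3  4  5*               
 6  7  8  9* 10 11 12*               
13 14* 15* 16 17 18 19*              
20 21 22 23 24 25 26                 
27 28 29 30* 31                      
                                     
                                     
                                     
                                     
                                     
                                     
                                     


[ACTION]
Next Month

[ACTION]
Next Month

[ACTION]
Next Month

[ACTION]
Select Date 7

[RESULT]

              June 2028              
Mo Tu We Th Fr Sa Su                 
          1  2  3  4                 
 5  6 [ 7]  8  9 10 11               
12 13 14 15 16 17 18                 
19 20 21 22 23 24 25                 
26 27 28 29 30                       
                                     
                                     
                                     
                                     
                                     
                                     
                                     


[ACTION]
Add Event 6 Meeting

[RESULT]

              June 2028              
Mo Tu We Th Fr Sa Su                 
          1  2  3  4                 
 5  6* [ 7]  8  9 10 11              
12 13 14 15 16 17 18                 
19 20 21 22 23 24 25                 
26 27 28 29 30                       
                                     
                                     
                                     
                                     
                                     
                                     
                                     


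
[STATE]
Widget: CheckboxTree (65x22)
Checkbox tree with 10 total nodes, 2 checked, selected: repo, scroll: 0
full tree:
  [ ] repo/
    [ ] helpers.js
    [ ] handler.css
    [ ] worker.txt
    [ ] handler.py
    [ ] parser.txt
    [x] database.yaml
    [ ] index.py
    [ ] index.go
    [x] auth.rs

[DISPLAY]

>[-] repo/                                                       
   [ ] helpers.js                                                
   [ ] handler.css                                               
   [ ] worker.txt                                                
   [ ] handler.py                                                
   [ ] parser.txt                                                
   [x] database.yaml                                             
   [ ] index.py                                                  
   [ ] index.go                                                  
   [x] auth.rs                                                   
                                                                 
                                                                 
                                                                 
                                                                 
                                                                 
                                                                 
                                                                 
                                                                 
                                                                 
                                                                 
                                                                 
                                                                 


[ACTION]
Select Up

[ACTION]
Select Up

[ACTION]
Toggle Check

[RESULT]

>[x] repo/                                                       
   [x] helpers.js                                                
   [x] handler.css                                               
   [x] worker.txt                                                
   [x] handler.py                                                
   [x] parser.txt                                                
   [x] database.yaml                                             
   [x] index.py                                                  
   [x] index.go                                                  
   [x] auth.rs                                                   
                                                                 
                                                                 
                                                                 
                                                                 
                                                                 
                                                                 
                                                                 
                                                                 
                                                                 
                                                                 
                                                                 
                                                                 


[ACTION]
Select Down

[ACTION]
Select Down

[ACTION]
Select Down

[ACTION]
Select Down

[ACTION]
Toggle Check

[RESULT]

 [-] repo/                                                       
   [x] helpers.js                                                
   [x] handler.css                                               
   [x] worker.txt                                                
>  [ ] handler.py                                                
   [x] parser.txt                                                
   [x] database.yaml                                             
   [x] index.py                                                  
   [x] index.go                                                  
   [x] auth.rs                                                   
                                                                 
                                                                 
                                                                 
                                                                 
                                                                 
                                                                 
                                                                 
                                                                 
                                                                 
                                                                 
                                                                 
                                                                 


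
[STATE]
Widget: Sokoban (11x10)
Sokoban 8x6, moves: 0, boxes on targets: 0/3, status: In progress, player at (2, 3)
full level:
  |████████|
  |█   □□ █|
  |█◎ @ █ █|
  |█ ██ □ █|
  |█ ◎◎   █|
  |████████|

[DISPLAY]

████████   
█   □□ █   
█◎ @ █ █   
█ ██ □ █   
█ ◎◎   █   
████████   
Moves: 0  0
           
           
           


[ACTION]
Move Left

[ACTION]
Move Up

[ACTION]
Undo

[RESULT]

████████   
█   □□ █   
█◎@  █ █   
█ ██ □ █   
█ ◎◎   █   
████████   
Moves: 1  0
           
           
           


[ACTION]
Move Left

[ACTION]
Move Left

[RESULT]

████████   
█   □□ █   
█+   █ █   
█ ██ □ █   
█ ◎◎   █   
████████   
Moves: 2  0
           
           
           


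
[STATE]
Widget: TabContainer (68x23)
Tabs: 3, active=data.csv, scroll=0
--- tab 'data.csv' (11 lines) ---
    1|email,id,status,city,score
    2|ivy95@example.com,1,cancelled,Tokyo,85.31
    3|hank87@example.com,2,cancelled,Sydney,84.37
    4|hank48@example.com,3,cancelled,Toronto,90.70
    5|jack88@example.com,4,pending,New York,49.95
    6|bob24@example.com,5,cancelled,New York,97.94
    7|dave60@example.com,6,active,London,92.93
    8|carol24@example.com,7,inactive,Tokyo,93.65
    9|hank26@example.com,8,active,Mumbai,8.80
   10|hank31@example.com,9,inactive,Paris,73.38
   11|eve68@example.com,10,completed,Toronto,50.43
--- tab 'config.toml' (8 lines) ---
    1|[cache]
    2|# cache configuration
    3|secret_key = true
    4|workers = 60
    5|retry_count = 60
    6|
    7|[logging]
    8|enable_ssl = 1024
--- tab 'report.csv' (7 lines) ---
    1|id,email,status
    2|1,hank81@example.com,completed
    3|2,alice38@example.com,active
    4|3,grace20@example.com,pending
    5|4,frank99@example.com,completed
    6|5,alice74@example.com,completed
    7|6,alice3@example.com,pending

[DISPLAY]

[data.csv]│ config.toml │ report.csv                                
────────────────────────────────────────────────────────────────────
email,id,status,city,score                                          
ivy95@example.com,1,cancelled,Tokyo,85.31                           
hank87@example.com,2,cancelled,Sydney,84.37                         
hank48@example.com,3,cancelled,Toronto,90.70                        
jack88@example.com,4,pending,New York,49.95                         
bob24@example.com,5,cancelled,New York,97.94                        
dave60@example.com,6,active,London,92.93                            
carol24@example.com,7,inactive,Tokyo,93.65                          
hank26@example.com,8,active,Mumbai,8.80                             
hank31@example.com,9,inactive,Paris,73.38                           
eve68@example.com,10,completed,Toronto,50.43                        
                                                                    
                                                                    
                                                                    
                                                                    
                                                                    
                                                                    
                                                                    
                                                                    
                                                                    
                                                                    


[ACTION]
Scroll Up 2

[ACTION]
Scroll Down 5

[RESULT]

[data.csv]│ config.toml │ report.csv                                
────────────────────────────────────────────────────────────────────
bob24@example.com,5,cancelled,New York,97.94                        
dave60@example.com,6,active,London,92.93                            
carol24@example.com,7,inactive,Tokyo,93.65                          
hank26@example.com,8,active,Mumbai,8.80                             
hank31@example.com,9,inactive,Paris,73.38                           
eve68@example.com,10,completed,Toronto,50.43                        
                                                                    
                                                                    
                                                                    
                                                                    
                                                                    
                                                                    
                                                                    
                                                                    
                                                                    
                                                                    
                                                                    
                                                                    
                                                                    
                                                                    
                                                                    


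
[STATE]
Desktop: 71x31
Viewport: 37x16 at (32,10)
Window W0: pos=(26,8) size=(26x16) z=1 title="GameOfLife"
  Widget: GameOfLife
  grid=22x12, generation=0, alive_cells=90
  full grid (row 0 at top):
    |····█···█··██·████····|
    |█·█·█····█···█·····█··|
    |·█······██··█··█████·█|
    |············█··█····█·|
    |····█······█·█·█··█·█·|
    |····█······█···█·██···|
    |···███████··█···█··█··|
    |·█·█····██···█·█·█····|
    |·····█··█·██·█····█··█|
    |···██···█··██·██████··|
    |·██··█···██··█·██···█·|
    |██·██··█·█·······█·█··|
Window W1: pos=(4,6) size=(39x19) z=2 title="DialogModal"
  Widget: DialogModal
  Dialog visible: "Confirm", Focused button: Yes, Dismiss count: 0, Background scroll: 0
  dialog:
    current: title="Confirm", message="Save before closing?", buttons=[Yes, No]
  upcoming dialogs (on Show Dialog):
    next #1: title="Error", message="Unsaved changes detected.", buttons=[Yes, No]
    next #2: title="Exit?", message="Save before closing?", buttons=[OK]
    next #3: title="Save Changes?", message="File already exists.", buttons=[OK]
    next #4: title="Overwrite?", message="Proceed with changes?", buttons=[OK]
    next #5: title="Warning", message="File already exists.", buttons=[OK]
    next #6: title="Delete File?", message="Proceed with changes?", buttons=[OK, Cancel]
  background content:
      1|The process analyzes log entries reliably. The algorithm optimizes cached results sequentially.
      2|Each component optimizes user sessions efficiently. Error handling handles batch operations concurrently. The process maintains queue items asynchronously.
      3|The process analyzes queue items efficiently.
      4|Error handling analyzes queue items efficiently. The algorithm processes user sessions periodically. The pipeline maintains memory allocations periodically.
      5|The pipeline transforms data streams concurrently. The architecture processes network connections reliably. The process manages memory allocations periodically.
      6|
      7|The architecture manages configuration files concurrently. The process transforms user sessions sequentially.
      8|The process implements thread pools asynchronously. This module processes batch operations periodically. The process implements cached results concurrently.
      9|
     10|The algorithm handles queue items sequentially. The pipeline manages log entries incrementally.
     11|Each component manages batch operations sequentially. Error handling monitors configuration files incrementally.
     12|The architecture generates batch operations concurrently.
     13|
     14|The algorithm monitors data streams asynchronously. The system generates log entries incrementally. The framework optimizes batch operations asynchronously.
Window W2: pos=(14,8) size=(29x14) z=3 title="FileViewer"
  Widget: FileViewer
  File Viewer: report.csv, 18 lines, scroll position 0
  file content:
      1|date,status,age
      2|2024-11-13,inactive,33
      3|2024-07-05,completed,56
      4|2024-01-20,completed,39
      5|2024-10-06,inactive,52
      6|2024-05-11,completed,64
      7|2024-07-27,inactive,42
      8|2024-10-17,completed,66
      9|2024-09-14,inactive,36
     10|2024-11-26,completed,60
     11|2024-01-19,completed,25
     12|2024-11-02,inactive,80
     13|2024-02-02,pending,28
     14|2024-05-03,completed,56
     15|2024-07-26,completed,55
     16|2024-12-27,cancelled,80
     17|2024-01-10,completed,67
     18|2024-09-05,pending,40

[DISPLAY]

──────────┨────────┨                 
         ▲┃        ┃                 
ve,33    █┃██····  ┃                 
ted,56   ░┃···█··  ┃                 
ted,39   ░┃████·█  ┃                 
ve,52    ░┃····█·  ┃                 
ted,64   ░┃··█·█·  ┃                 
ve,42    ░┃·██···  ┃                 
ted,66   ░┃█··█··  ┃                 
ve,36    ░┃·█····  ┃                 
ted,60   ▼┃··█··█  ┃                 
━━━━━━━━━━┛████··  ┃                 
 streams a┃█···█·  ┃                 
          ┃━━━━━━━━┛                 
━━━━━━━━━━┛                          
                                     


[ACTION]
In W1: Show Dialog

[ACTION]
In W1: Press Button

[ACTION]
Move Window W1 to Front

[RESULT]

er session┃────────┨                 
items effi┃        ┃                 
ue items e┃██····  ┃                 
a streams ┃···█··  ┃                 
          ┃████·█  ┃                 
nfiguratio┃····█·  ┃                 
ad pools a┃··█·█·  ┃                 
          ┃·██···  ┃                 
 items seq┃█··█··  ┃                 
h operatio┃·█····  ┃                 
batch oper┃··█··█  ┃                 
          ┃████··  ┃                 
 streams a┃█···█·  ┃                 
          ┃━━━━━━━━┛                 
━━━━━━━━━━┛                          
                                     


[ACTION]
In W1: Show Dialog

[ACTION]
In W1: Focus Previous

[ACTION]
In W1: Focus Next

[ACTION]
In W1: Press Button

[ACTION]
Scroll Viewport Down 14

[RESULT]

nfiguratio┃····█·  ┃                 
ad pools a┃··█·█·  ┃                 
          ┃·██···  ┃                 
 items seq┃█··█··  ┃                 
h operatio┃·█····  ┃                 
batch oper┃··█··█  ┃                 
          ┃████··  ┃                 
 streams a┃█···█·  ┃                 
          ┃━━━━━━━━┛                 
━━━━━━━━━━┛                          
                                     
                                     
                                     
                                     
                                     
                                     
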